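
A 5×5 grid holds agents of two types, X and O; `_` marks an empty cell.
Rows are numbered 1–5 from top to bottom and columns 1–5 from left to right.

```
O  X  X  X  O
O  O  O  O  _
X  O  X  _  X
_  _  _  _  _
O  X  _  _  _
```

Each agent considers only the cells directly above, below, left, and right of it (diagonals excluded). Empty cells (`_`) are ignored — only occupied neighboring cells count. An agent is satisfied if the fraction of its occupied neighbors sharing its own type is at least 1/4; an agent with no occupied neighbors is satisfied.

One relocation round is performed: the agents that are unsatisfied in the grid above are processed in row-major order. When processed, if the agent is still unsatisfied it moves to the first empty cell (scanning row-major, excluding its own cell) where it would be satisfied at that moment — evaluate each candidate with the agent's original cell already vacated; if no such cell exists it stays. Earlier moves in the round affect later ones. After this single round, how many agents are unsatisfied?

Initially unsatisfied (in order): (1,5), (3,1), (3,3), (5,1), (5,2).
  (1,5) → (2,5).
  (3,1) → (1,5).
  (3,3) → (3,4).
  (5,1) → (3,1).
  (5,2): now satisfied by earlier moves; stays.
Resulting grid:
O X X X X
O O O O O
O O _ X X
_ _ _ _ _
_ X _ _ _
All satisfied now.

0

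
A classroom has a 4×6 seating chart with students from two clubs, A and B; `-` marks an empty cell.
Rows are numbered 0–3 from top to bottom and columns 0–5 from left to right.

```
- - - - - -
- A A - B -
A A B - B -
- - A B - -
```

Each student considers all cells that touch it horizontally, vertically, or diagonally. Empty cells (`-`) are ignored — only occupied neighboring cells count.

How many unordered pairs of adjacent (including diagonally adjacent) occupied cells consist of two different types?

Scan each occupied cell's neighbors to the right and below (and the two forward diagonals) so each pair is counted once.
Row 1: A(1,1)–A(1,2)= A(1,1)–A(2,1)= A(1,1)–B(2,2)≠ A(1,1)–A(2,0)= A(1,2)–B(2,2)≠ A(1,2)–A(2,1)= B(1,4)–B(2,4)=  → 2/7 unlike.
Row 2: A(2,0)–A(2,1)= A(2,1)–B(2,2)≠ A(2,1)–A(3,2)= B(2,2)–A(3,2)≠ B(2,2)–B(3,3)= B(2,4)–B(3,3)=  → 2/6 unlike.
Row 3: A(3,2)–B(3,3)≠  → 1/1 unlike.
Total adjacent occupied pairs: 14; unlike-type pairs: 5.

5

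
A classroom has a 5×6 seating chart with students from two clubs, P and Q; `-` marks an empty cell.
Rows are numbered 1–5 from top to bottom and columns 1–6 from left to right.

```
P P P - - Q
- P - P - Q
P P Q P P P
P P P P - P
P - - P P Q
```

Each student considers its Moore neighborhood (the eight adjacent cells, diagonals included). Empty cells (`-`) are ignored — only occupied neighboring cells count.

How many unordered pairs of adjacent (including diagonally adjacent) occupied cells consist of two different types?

Scan each occupied cell's neighbors to the right and below (and the two forward diagonals) so each pair is counted once.
From row 1: 0 unlike of 7 pairs (running 0/7).
From row 2: 4 unlike of 8 pairs (running 4/15).
From row 3: 5 unlike of 18 pairs (running 9/33).
From row 4: 1 unlike of 10 pairs (running 10/43).
From row 5: 1 unlike of 2 pairs (running 11/45).
Total adjacent occupied pairs: 45; unlike-type pairs: 11.

11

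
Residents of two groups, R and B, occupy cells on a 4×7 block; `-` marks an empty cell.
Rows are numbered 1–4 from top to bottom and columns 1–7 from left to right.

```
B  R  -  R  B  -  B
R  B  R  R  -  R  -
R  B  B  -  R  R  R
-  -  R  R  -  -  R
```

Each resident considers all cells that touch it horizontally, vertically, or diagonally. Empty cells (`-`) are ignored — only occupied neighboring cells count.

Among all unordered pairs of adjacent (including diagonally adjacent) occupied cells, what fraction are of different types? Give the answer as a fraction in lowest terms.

9/19

Scan each occupied cell's neighbors to the right and below (and the two forward diagonals) so each pair is counted once.
Row 1: B(1,1)–R(1,2)≠ B(1,1)–R(2,1)≠ B(1,1)–B(2,2)= R(1,2)–B(2,2)≠ R(1,2)–R(2,3)= R(1,2)–R(2,1)= R(1,4)–B(1,5)≠ R(1,4)–R(2,4)= R(1,4)–R(2,3)= B(1,5)–R(2,6)≠ B(1,5)–R(2,4)≠ B(1,7)–R(2,6)≠  → 7/12 unlike.
Row 2: R(2,1)–B(2,2)≠ R(2,1)–R(3,1)= R(2,1)–B(3,2)≠ B(2,2)–R(2,3)≠ B(2,2)–B(3,2)= B(2,2)–B(3,3)= B(2,2)–R(3,1)≠ R(2,3)–R(2,4)= R(2,3)–B(3,3)≠ R(2,3)–B(3,2)≠ R(2,4)–R(3,5)= R(2,4)–B(3,3)≠ R(2,6)–R(3,6)= R(2,6)–R(3,7)= R(2,6)–R(3,5)=  → 7/15 unlike.
Row 3: R(3,1)–B(3,2)≠ B(3,2)–B(3,3)= B(3,2)–R(4,3)≠ B(3,3)–R(4,3)≠ B(3,3)–R(4,4)≠ R(3,5)–R(3,6)= R(3,5)–R(4,4)= R(3,6)–R(3,7)= R(3,6)–R(4,7)= R(3,7)–R(4,7)=  → 4/10 unlike.
Row 4: R(4,3)–R(4,4)=  → 0/1 unlike.
Total adjacent occupied pairs: 38; unlike-type pairs: 18.
18/38 reduces to 9/19.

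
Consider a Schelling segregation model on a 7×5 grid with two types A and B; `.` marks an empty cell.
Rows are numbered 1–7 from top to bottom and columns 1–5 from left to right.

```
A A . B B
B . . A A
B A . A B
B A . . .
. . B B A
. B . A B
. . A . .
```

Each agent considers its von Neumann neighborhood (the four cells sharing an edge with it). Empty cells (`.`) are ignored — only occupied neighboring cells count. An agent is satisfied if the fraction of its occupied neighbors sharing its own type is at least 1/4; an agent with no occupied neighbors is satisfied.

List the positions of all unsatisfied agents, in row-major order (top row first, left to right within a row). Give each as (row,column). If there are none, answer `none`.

(1,1)A 1/2 satisfied
(1,2)A 1/1 satisfied
(1,4)B 1/2 satisfied
(1,5)B 1/2 satisfied
(2,1)B 1/2 satisfied
(2,4)A 2/3 satisfied
(2,5)A 1/3 satisfied
(3,1)B 2/3 satisfied
(3,2)A 1/2 satisfied
(3,4)A 1/2 satisfied
(3,5)B 0/2 not
(4,1)B 1/2 satisfied
(4,2)A 1/2 satisfied
(5,3)B 1/1 satisfied
(5,4)B 1/3 satisfied
(5,5)A 0/2 not
(6,2)B 0/0 satisfied
(6,4)A 0/2 not
(6,5)B 0/2 not
(7,3)A 0/0 satisfied

(3,5), (5,5), (6,4), (6,5)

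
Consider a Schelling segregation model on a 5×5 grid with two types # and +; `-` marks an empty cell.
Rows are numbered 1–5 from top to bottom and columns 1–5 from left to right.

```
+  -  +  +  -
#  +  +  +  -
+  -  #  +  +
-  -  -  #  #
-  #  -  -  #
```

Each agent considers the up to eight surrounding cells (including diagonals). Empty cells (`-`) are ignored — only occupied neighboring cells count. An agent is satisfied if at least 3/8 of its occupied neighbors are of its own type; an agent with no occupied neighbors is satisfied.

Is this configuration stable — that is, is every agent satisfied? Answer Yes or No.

No

Row 1: (1,1)+ 1/2 satisfied · (1,3)+ 4/4 satisfied · (1,4)+ 3/3 satisfied
Row 2: (2,1)# 0/3 not · (2,2)+ 4/6 satisfied · (2,3)+ 5/6 satisfied · (2,4)+ 5/6 satisfied
Row 3: (3,1)+ 1/2 satisfied · (3,3)# 1/5 not · (3,4)+ 3/6 satisfied · (3,5)+ 2/4 satisfied
Row 4: (4,4)# 3/5 satisfied · (4,5)# 2/4 satisfied
Row 5: (5,2)# 0/0 satisfied · (5,5)# 2/2 satisfied
For instance (2,1) has only 0/3 same-type neighbors, below 3/8.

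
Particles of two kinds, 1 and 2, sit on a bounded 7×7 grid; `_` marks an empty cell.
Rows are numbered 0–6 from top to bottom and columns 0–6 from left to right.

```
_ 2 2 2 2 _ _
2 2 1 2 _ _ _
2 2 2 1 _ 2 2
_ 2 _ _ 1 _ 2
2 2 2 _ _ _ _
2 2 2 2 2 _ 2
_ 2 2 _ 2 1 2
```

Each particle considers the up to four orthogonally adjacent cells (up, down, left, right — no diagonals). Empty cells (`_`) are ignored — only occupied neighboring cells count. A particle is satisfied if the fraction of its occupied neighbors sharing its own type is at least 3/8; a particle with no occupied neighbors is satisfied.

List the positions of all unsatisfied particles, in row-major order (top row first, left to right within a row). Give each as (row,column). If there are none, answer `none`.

(1,2), (1,3), (2,2), (2,3), (6,5)

Row 0: (0,1)2 2/2 satisfied · (0,2)2 2/3 satisfied · (0,3)2 3/3 satisfied · (0,4)2 1/1 satisfied
Row 1: (1,0)2 2/2 satisfied · (1,1)2 3/4 satisfied · (1,2)1 0/4 not · (1,3)2 1/3 not
Row 2: (2,0)2 2/2 satisfied · (2,1)2 4/4 satisfied · (2,2)2 1/3 not · (2,3)1 0/2 not · (2,5)2 1/1 satisfied · (2,6)2 2/2 satisfied
Row 3: (3,1)2 2/2 satisfied · (3,4)1 0/0 satisfied · (3,6)2 1/1 satisfied
Row 4: (4,0)2 2/2 satisfied · (4,1)2 4/4 satisfied · (4,2)2 2/2 satisfied
Row 5: (5,0)2 2/2 satisfied · (5,1)2 4/4 satisfied · (5,2)2 4/4 satisfied · (5,3)2 2/2 satisfied · (5,4)2 2/2 satisfied · (5,6)2 1/1 satisfied
Row 6: (6,1)2 2/2 satisfied · (6,2)2 2/2 satisfied · (6,4)2 1/2 satisfied · (6,5)1 0/2 not · (6,6)2 1/2 satisfied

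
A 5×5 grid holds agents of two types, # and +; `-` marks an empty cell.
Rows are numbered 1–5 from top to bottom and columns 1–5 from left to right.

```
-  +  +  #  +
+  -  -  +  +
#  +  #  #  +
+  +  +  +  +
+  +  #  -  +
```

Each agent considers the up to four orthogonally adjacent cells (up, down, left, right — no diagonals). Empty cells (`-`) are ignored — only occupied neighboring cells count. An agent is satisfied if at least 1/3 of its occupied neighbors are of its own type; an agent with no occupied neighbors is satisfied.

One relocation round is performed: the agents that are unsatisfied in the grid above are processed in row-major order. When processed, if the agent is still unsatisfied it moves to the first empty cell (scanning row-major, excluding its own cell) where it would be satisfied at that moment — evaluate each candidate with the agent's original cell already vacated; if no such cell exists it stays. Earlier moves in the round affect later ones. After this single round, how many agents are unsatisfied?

1

Initially unsatisfied (in order): (1,4), (2,1), (3,1), (3,4), (5,3).
  (1,4) → (2,3).
  (2,1) → (1,1).
  (3,1) → (2,2).
  (3,4) → (2,1).
  (5,3) → (3,1).
Resulting grid:
+ + + - +
# # # + +
# + # - +
+ + + + +
+ + - - +
Unsatisfied now: (3,2).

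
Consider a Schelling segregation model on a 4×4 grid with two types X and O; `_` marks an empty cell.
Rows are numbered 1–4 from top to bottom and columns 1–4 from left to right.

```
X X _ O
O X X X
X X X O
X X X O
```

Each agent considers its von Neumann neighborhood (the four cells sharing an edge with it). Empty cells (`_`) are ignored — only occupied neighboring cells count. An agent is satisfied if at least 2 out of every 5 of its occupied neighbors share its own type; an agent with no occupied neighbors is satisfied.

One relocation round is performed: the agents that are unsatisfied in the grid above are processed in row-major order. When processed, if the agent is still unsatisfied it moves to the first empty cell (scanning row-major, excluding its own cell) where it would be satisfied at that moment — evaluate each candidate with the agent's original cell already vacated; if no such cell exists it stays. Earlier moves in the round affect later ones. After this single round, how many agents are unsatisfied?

2

Initially unsatisfied (in order): (1,4), (2,1), (2,4), (3,4).
  (1,4): no empty cell satisfies it; stays.
  (2,1): no empty cell satisfies it; stays.
  (2,4) → (1,3).
  (3,4): now satisfied by earlier moves; stays.
Resulting grid:
X X X O
O X X _
X X X O
X X X O
Unsatisfied now: (1,4), (2,1).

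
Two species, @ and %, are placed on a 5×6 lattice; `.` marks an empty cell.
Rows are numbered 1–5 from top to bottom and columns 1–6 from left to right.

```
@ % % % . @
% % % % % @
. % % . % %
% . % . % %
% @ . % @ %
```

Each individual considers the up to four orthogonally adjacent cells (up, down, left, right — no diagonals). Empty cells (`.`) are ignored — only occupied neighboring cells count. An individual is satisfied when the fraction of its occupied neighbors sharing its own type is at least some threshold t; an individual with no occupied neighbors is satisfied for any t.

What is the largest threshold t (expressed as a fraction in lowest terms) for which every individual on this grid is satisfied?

0/1

(1,1)@ 0/2
(1,2)% 2/3
(1,3)% 3/3
(1,4)% 2/2
(1,6)@ 1/1
(2,1)% 1/2
(2,2)% 4/4
(2,3)% 4/4
(2,4)% 3/3
(2,5)% 2/3
(2,6)@ 1/3
(3,2)% 2/2
(3,3)% 3/3
(3,5)% 3/3
(3,6)% 2/3
(4,1)% 1/1
(4,3)% 1/1
(4,5)% 2/3
(4,6)% 3/3
(5,1)% 1/2
(5,2)@ 0/1
(5,4)% 0/1
(5,5)@ 0/3
(5,6)% 1/2
The smallest same-type fraction is 0/2 at (1,1), which reduces to 0/1. Any threshold above that leaves this individual unsatisfied.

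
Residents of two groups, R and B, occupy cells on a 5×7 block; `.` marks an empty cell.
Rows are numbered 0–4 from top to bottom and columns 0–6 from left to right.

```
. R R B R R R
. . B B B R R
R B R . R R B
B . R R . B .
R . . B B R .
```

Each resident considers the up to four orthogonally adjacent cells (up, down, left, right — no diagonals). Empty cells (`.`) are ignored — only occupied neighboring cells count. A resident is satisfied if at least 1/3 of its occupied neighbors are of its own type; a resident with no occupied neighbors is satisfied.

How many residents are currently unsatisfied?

Row 0: (0,1)R 1/1 ✓ · (0,2)R 1/3 ✓ · (0,3)B 1/3 ✓ · (0,4)R 1/3 ✓ · (0,5)R 3/3 ✓ · (0,6)R 2/2 ✓
Row 1: (1,2)B 1/3 ✓ · (1,3)B 3/3 ✓ · (1,4)B 1/4 ✗ · (1,5)R 3/4 ✓ · (1,6)R 2/3 ✓
Row 2: (2,0)R 0/2 ✗ · (2,1)B 0/2 ✗ · (2,2)R 1/3 ✓ · (2,4)R 1/2 ✓ · (2,5)R 2/4 ✓ · (2,6)B 0/2 ✗
Row 3: (3,0)B 0/2 ✗ · (3,2)R 2/2 ✓ · (3,3)R 1/2 ✓ · (3,5)B 0/2 ✗
Row 4: (4,0)R 0/1 ✗ · (4,3)B 1/2 ✓ · (4,4)B 1/2 ✓ · (4,5)R 0/2 ✗
Unsatisfied: (1,4), (2,0), (2,1), (2,6), (3,0), (3,5), (4,0), (4,5) — 8 in total.

8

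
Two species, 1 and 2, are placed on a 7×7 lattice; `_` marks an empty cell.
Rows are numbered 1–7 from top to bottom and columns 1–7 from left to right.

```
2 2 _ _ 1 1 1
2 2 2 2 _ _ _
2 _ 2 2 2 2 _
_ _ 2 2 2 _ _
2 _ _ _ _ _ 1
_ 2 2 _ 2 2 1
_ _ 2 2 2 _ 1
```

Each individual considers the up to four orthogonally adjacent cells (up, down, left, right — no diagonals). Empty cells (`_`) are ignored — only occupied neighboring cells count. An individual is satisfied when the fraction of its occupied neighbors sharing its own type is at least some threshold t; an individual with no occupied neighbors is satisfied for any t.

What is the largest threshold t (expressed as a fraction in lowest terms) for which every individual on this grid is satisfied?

1/2

(1,1)2 2/2
(1,2)2 2/2
(1,5)1 1/1
(1,6)1 2/2
(1,7)1 1/1
(2,1)2 3/3
(2,2)2 3/3
(2,3)2 3/3
(2,4)2 2/2
(3,1)2 1/1
(3,3)2 3/3
(3,4)2 4/4
(3,5)2 3/3
(3,6)2 1/1
(4,3)2 2/2
(4,4)2 3/3
(4,5)2 2/2
(5,1)2 — no occupied neighbors
(5,7)1 1/1
(6,2)2 1/1
(6,3)2 2/2
(6,5)2 2/2
(6,6)2 1/2
(6,7)1 2/3
(7,3)2 2/2
(7,4)2 2/2
(7,5)2 2/2
(7,7)1 1/1
The smallest same-type fraction is 1/2 at (6,6), which reduces to 1/2. Any threshold above that leaves this individual unsatisfied.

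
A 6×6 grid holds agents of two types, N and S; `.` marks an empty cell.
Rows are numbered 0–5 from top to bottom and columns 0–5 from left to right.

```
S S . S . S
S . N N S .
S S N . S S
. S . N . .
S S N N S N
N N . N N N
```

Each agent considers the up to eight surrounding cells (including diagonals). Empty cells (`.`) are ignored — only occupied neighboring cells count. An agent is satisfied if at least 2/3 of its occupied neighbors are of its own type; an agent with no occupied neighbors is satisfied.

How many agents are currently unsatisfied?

12

Row 0: (0,0)S 2/2 satisfied · (0,1)S 2/3 satisfied · (0,3)S 1/3 not · (0,5)S 1/1 satisfied
Row 1: (1,0)S 4/4 satisfied · (1,2)N 2/5 not · (1,3)N 2/5 not · (1,4)S 4/5 satisfied
Row 2: (2,0)S 3/3 satisfied · (2,1)S 3/5 not · (2,2)N 3/5 not · (2,4)S 2/4 not · (2,5)S 2/2 satisfied
Row 3: (3,1)S 4/6 satisfied · (3,3)N 3/5 not
Row 4: (4,0)S 2/4 not · (4,1)S 2/5 not · (4,2)N 4/6 satisfied · (4,3)N 4/5 satisfied · (4,4)S 0/6 not · (4,5)N 2/3 satisfied
Row 5: (5,0)N 1/3 not · (5,1)N 2/4 not · (5,3)N 3/4 satisfied · (5,4)N 4/5 satisfied · (5,5)N 2/3 satisfied
Unsatisfied: (0,3), (1,2), (1,3), (2,1), (2,2), (2,4), (3,3), (4,0), (4,1), (4,4), (5,0), (5,1) — 12 in total.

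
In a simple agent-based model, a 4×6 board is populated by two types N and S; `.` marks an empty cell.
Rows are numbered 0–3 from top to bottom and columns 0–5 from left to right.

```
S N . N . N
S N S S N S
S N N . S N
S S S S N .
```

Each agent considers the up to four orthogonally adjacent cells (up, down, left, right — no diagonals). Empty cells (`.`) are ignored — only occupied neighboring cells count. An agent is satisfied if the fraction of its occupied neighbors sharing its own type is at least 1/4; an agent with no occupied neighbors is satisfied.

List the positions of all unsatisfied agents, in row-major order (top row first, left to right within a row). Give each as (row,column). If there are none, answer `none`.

(0,0)S 1/2 ✓
(0,1)N 1/2 ✓
(0,3)N 0/1 ✗
(0,5)N 0/1 ✗
(1,0)S 2/3 ✓
(1,1)N 2/4 ✓
(1,2)S 1/3 ✓
(1,3)S 1/3 ✓
(1,4)N 0/3 ✗
(1,5)S 0/3 ✗
(2,0)S 2/3 ✓
(2,1)N 2/4 ✓
(2,2)N 1/3 ✓
(2,4)S 0/3 ✗
(2,5)N 0/2 ✗
(3,0)S 2/2 ✓
(3,1)S 2/3 ✓
(3,2)S 2/3 ✓
(3,3)S 1/2 ✓
(3,4)N 0/2 ✗

(0,3), (0,5), (1,4), (1,5), (2,4), (2,5), (3,4)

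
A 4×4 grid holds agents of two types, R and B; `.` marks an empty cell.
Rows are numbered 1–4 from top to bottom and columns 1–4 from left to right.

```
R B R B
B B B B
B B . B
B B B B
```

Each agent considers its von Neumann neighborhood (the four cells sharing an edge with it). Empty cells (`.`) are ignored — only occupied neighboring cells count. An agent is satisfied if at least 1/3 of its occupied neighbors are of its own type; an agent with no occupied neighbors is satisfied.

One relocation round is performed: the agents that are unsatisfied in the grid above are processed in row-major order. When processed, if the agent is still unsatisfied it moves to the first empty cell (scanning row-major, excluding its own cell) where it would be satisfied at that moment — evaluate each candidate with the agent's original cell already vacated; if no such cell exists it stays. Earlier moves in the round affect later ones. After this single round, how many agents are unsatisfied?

2

Initially unsatisfied (in order): (1,1), (1,3).
  (1,1): no empty cell satisfies it; stays.
  (1,3): no empty cell satisfies it; stays.
Resulting grid:
R B R B
B B B B
B B . B
B B B B
Unsatisfied now: (1,1), (1,3).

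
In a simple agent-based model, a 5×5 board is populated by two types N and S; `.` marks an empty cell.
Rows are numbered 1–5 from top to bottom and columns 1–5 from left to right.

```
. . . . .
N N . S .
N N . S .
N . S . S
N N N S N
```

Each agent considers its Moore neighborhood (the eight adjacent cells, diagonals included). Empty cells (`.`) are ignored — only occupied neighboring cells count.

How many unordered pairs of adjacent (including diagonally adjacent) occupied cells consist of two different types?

6

Scan each occupied cell's neighbors to the right and below (and the two forward diagonals) so each pair is counted once.
Row 2: N(2,1)–N(2,2)= N(2,1)–N(3,1)= N(2,1)–N(3,2)= N(2,2)–N(3,2)= N(2,2)–N(3,1)= S(2,4)–S(3,4)=  → 0/6 unlike.
Row 3: N(3,1)–N(3,2)= N(3,1)–N(4,1)= N(3,2)–S(4,3)≠ N(3,2)–N(4,1)= S(3,4)–S(4,5)= S(3,4)–S(4,3)=  → 1/6 unlike.
Row 4: N(4,1)–N(5,1)= N(4,1)–N(5,2)= S(4,3)–N(5,3)≠ S(4,3)–S(5,4)= S(4,3)–N(5,2)≠ S(4,5)–N(5,5)≠ S(4,5)–S(5,4)=  → 3/7 unlike.
Row 5: N(5,1)–N(5,2)= N(5,2)–N(5,3)= N(5,3)–S(5,4)≠ S(5,4)–N(5,5)≠  → 2/4 unlike.
Total adjacent occupied pairs: 23; unlike-type pairs: 6.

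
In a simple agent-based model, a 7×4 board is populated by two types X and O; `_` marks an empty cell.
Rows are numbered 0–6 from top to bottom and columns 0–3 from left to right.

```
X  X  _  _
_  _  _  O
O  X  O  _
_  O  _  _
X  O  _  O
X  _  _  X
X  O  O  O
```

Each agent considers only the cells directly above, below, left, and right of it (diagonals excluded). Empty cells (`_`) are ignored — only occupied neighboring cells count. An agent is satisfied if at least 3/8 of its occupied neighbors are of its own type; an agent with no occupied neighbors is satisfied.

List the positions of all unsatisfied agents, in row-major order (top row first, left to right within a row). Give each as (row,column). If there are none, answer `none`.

(0,0)X 1/1 ok
(0,1)X 1/1 ok
(1,3)O 0/0 ok
(2,0)O 0/1 unhappy
(2,1)X 0/3 unhappy
(2,2)O 0/1 unhappy
(3,1)O 1/2 ok
(4,0)X 1/2 ok
(4,1)O 1/2 ok
(4,3)O 0/1 unhappy
(5,0)X 2/2 ok
(5,3)X 0/2 unhappy
(6,0)X 1/2 ok
(6,1)O 1/2 ok
(6,2)O 2/2 ok
(6,3)O 1/2 ok

(2,0), (2,1), (2,2), (4,3), (5,3)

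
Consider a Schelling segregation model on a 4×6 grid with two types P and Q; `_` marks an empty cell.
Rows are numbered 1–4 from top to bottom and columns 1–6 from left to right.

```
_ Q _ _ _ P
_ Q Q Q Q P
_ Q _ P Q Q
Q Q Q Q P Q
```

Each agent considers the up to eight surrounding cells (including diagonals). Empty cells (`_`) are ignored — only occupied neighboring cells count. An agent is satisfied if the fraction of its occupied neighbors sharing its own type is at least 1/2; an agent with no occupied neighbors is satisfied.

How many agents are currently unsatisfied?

Row 1: (1,2)Q 2/2 satisfied · (1,6)P 1/2 satisfied
Row 2: (2,2)Q 3/3 satisfied · (2,3)Q 4/5 satisfied · (2,4)Q 3/4 satisfied · (2,5)Q 3/6 satisfied · (2,6)P 1/4 not
Row 3: (3,2)Q 5/5 satisfied · (3,4)P 1/7 not · (3,5)Q 5/8 satisfied · (3,6)Q 3/5 satisfied
Row 4: (4,1)Q 2/2 satisfied · (4,2)Q 3/3 satisfied · (4,3)Q 3/4 satisfied · (4,4)Q 2/4 satisfied · (4,5)P 1/5 not · (4,6)Q 2/3 satisfied
Unsatisfied: (2,6), (3,4), (4,5) — 3 in total.

3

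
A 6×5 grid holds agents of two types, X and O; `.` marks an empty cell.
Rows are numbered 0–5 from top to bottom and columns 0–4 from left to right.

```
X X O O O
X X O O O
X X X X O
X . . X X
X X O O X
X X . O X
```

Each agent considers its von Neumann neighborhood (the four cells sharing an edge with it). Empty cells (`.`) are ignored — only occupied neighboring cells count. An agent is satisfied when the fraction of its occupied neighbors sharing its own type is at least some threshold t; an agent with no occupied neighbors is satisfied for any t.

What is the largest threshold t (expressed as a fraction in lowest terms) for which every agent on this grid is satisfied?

Row 0: (0,0)X 2/2 · (0,1)X 2/3 · (0,2)O 2/3 · (0,3)O 3/3 · (0,4)O 2/2
Row 1: (1,0)X 3/3 · (1,1)X 3/4 · (1,2)O 2/4 · (1,3)O 3/4 · (1,4)O 3/3
Row 2: (2,0)X 3/3 · (2,1)X 3/3 · (2,2)X 2/3 · (2,3)X 2/4 · (2,4)O 1/3
Row 3: (3,0)X 2/2 · (3,3)X 2/3 · (3,4)X 2/3
Row 4: (4,0)X 3/3 · (4,1)X 2/3 · (4,2)O 1/2 · (4,3)O 2/4 · (4,4)X 2/3
Row 5: (5,0)X 2/2 · (5,1)X 2/2 · (5,3)O 1/2 · (5,4)X 1/2
The smallest same-type fraction is 1/3 at (2,4), which reduces to 1/3. Any threshold above that leaves this agent unsatisfied.

1/3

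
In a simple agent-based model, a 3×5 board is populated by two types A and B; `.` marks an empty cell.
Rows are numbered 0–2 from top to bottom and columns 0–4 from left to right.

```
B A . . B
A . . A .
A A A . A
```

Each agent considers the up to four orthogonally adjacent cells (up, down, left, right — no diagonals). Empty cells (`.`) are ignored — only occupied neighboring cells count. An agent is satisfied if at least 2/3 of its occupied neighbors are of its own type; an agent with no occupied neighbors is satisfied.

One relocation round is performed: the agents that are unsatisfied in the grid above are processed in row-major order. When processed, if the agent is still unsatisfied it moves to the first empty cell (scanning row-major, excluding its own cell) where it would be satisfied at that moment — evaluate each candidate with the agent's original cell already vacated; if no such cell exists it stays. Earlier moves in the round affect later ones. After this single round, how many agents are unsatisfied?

Initially unsatisfied (in order): (0,0), (0,1), (1,0).
  (0,0): no empty cell satisfies it; stays.
  (0,1) → (0,2).
  (1,0) → (0,3).
Resulting grid:
B . A A B
. . . A .
A A A . A
Unsatisfied now: (0,4).

1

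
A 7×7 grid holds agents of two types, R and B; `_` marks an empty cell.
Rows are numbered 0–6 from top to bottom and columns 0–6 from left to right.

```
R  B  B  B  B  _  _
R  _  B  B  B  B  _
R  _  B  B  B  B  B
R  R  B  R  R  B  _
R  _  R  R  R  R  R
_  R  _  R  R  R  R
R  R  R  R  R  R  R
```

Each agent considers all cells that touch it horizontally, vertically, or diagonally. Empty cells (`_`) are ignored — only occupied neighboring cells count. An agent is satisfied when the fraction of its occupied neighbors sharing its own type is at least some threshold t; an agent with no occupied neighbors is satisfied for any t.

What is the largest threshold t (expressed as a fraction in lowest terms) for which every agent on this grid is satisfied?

Row 0: (0,0)R 1/2 · (0,1)B 2/4 · (0,2)B 4/4 · (0,3)B 5/5 · (0,4)B 4/4
Row 1: (1,0)R 2/3 · (1,2)B 6/6 · (1,3)B 8/8 · (1,4)B 7/7 · (1,5)B 5/5
Row 2: (2,0)R 3/3 · (2,2)B 4/6 · (2,3)B 6/8 · (2,4)B 6/8 · (2,5)B 5/6 · (2,6)B 3/3
Row 3: (3,0)R 3/3 · (3,1)R 4/6 · (3,2)B 2/6 · (3,3)R 4/8 · (3,4)R 4/8 · (3,5)B 3/7
Row 4: (4,0)R 3/3 · (4,2)R 5/6 · (4,3)R 6/7 · (4,4)R 7/8 · (4,5)R 6/7 · (4,6)R 3/4
Row 5: (5,1)R 5/5 · (5,3)R 7/7 · (5,4)R 8/8 · (5,5)R 8/8 · (5,6)R 5/5
Row 6: (6,0)R 2/2 · (6,1)R 3/3 · (6,2)R 4/4 · (6,3)R 4/4 · (6,4)R 5/5 · (6,5)R 5/5 · (6,6)R 3/3
The smallest same-type fraction is 2/6 at (3,2), which reduces to 1/3. Any threshold above that leaves this agent unsatisfied.

1/3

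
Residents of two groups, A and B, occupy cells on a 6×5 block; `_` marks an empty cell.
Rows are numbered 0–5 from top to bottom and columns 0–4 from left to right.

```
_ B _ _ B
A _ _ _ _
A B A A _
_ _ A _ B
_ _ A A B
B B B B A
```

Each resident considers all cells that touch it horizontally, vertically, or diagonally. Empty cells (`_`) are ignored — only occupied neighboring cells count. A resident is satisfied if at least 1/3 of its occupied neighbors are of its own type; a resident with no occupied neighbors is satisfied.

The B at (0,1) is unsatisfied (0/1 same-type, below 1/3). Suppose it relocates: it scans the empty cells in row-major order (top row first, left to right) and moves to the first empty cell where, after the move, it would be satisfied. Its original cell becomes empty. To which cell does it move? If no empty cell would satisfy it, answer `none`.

Vacating (0,1). Empty cells in order:
  (0,0): 0/1 same-type → still unsatisfied.
  (0,2): 0/0 same-type → satisfied — stop here.

(0,2)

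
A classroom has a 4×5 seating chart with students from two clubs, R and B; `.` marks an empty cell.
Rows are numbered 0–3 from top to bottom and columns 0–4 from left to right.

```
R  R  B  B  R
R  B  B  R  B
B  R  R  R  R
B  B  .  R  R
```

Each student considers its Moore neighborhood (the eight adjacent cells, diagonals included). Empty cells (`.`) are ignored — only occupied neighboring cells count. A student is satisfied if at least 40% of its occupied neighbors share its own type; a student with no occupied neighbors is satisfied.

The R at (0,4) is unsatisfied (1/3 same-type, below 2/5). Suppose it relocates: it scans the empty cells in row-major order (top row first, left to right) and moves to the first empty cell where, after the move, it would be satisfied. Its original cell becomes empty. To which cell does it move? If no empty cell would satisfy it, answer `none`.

(3,2)

Vacating (0,4). Empty cells in order:
  (3,2): 4/5 same-type → satisfied — stop here.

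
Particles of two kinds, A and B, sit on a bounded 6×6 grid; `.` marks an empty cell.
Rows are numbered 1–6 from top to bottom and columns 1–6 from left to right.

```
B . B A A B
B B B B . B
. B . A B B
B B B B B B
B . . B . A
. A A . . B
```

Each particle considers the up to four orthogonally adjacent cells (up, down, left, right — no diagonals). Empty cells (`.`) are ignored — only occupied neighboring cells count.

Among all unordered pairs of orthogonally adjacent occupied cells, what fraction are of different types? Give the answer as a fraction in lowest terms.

Scan each occupied cell's neighbors to the right and below so each pair is counted once.
From row 1: 3 unlike of 7 pairs (running 3/7).
From row 2: 1 unlike of 6 pairs (running 4/13).
From row 3: 2 unlike of 6 pairs (running 6/19).
From row 4: 1 unlike of 8 pairs (running 7/27).
From row 5: 1 unlike of 1 pairs (running 8/28).
From row 6: 0 unlike of 1 pairs (running 8/29).
Total adjacent occupied pairs: 29; unlike-type pairs: 8.
8/29 is already in lowest terms.

8/29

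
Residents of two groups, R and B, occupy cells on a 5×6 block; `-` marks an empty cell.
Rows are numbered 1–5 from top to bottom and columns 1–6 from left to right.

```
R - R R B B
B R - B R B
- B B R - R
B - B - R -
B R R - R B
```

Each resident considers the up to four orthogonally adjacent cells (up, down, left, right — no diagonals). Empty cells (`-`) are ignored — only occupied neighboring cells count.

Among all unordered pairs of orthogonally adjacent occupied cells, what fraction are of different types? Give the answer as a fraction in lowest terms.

Scan each occupied cell's neighbors to the right and below so each pair is counted once.
From row 1: 4 unlike of 7 pairs (running 4/7).
From row 2: 6 unlike of 6 pairs (running 10/13).
From row 3: 1 unlike of 3 pairs (running 11/16).
From row 4: 1 unlike of 3 pairs (running 12/19).
From row 5: 2 unlike of 3 pairs (running 14/22).
Total adjacent occupied pairs: 22; unlike-type pairs: 14.
14/22 reduces to 7/11.

7/11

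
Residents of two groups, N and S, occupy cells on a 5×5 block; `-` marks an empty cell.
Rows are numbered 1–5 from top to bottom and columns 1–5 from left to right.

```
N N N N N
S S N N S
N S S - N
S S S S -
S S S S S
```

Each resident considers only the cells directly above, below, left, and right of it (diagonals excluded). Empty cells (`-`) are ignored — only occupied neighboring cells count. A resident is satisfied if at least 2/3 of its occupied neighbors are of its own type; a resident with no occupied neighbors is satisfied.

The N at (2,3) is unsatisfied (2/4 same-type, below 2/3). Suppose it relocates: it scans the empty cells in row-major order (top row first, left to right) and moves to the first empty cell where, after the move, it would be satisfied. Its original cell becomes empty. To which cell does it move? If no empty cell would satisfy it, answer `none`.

Vacating (2,3). Empty cells in order:
  (3,4): 2/4 same-type → still unsatisfied.
  (4,5): 1/3 same-type → still unsatisfied.

none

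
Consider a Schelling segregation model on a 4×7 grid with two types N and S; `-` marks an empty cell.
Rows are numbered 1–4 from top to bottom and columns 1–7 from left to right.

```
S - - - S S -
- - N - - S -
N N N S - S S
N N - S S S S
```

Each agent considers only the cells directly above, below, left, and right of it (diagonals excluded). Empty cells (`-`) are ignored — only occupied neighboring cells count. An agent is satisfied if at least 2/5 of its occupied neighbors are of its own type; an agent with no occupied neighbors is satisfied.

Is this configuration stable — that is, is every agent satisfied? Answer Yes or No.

(1,1)S 0/0 ✓
(1,5)S 1/1 ✓
(1,6)S 2/2 ✓
(2,3)N 1/1 ✓
(2,6)S 2/2 ✓
(3,1)N 2/2 ✓
(3,2)N 3/3 ✓
(3,3)N 2/3 ✓
(3,4)S 1/2 ✓
(3,6)S 3/3 ✓
(3,7)S 2/2 ✓
(4,1)N 2/2 ✓
(4,2)N 2/2 ✓
(4,4)S 2/2 ✓
(4,5)S 2/2 ✓
(4,6)S 3/3 ✓
(4,7)S 2/2 ✓
All meet the threshold, so the configuration is stable.

Yes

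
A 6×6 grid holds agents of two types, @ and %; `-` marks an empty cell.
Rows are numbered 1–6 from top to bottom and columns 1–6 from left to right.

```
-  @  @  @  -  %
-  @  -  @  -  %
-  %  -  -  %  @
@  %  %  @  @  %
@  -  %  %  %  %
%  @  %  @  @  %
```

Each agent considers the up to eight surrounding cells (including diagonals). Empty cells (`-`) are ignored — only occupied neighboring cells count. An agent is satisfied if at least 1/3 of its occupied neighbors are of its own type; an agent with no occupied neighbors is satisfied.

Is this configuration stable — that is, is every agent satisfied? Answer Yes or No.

No

(1,2)@ 2/2 ✓
(1,3)@ 4/4 ✓
(1,4)@ 2/2 ✓
(1,6)% 1/1 ✓
(2,2)@ 2/3 ✓
(2,4)@ 2/3 ✓
(2,6)% 2/3 ✓
(3,2)% 2/4 ✓
(3,5)% 2/6 ✓
(3,6)@ 1/4 ✗
(4,1)@ 1/3 ✓
(4,2)% 3/5 ✓
(4,3)% 4/5 ✓
(4,4)@ 1/6 ✗
(4,5)@ 2/7 ✗
(4,6)% 3/5 ✓
(5,1)@ 2/4 ✓
(5,3)% 4/7 ✓
(5,4)% 4/8 ✓
(5,5)% 4/8 ✓
(5,6)% 3/5 ✓
(6,1)% 0/2 ✗
(6,2)@ 1/4 ✗
(6,3)% 2/4 ✓
(6,4)@ 1/5 ✗
(6,5)@ 1/5 ✗
(6,6)% 2/3 ✓
For instance (3,6) has only 1/4 same-type neighbors, below 1/3.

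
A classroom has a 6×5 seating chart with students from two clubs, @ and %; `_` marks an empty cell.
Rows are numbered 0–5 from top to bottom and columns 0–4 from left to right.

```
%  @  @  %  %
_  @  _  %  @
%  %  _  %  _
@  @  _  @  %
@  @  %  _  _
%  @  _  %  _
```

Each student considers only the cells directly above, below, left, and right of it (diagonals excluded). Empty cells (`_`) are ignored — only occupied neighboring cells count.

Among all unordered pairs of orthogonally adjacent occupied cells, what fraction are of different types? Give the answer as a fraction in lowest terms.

Scan each occupied cell's neighbors to the right and below so each pair is counted once.
Row 0: %(0,0)–@(0,1)≠ @(0,1)–@(0,2)= @(0,1)–@(1,1)= @(0,2)–%(0,3)≠ %(0,3)–%(0,4)= %(0,3)–%(1,3)= %(0,4)–@(1,4)≠  → 3/7 unlike.
Row 1: @(1,1)–%(2,1)≠ %(1,3)–@(1,4)≠ %(1,3)–%(2,3)=  → 2/3 unlike.
Row 2: %(2,0)–%(2,1)= %(2,0)–@(3,0)≠ %(2,1)–@(3,1)≠ %(2,3)–@(3,3)≠  → 3/4 unlike.
Row 3: @(3,0)–@(3,1)= @(3,0)–@(4,0)= @(3,1)–@(4,1)= @(3,3)–%(3,4)≠  → 1/4 unlike.
Row 4: @(4,0)–@(4,1)= @(4,0)–%(5,0)≠ @(4,1)–%(4,2)≠ @(4,1)–@(5,1)=  → 2/4 unlike.
Row 5: %(5,0)–@(5,1)≠  → 1/1 unlike.
Total adjacent occupied pairs: 23; unlike-type pairs: 12.
12/23 is already in lowest terms.

12/23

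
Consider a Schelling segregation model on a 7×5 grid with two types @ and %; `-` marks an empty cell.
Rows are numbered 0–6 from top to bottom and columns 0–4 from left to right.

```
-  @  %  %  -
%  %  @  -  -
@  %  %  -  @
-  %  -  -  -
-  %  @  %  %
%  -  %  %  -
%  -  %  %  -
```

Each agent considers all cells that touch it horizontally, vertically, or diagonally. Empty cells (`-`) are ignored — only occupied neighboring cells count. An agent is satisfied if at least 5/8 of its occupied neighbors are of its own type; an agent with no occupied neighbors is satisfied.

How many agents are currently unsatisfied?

9

(0,1)@ 1/4 not
(0,2)% 2/4 not
(0,3)% 1/2 not
(1,0)% 2/4 not
(1,1)% 4/7 not
(1,2)@ 1/6 not
(2,0)@ 0/4 not
(2,1)% 4/6 satisfied
(2,2)% 3/4 satisfied
(2,4)@ 0/0 satisfied
(3,1)% 3/5 not
(4,1)% 3/4 satisfied
(4,2)@ 0/5 not
(4,3)% 3/4 satisfied
(4,4)% 2/2 satisfied
(5,0)% 2/2 satisfied
(5,2)% 5/6 satisfied
(5,3)% 5/6 satisfied
(6,0)% 1/1 satisfied
(6,2)% 3/3 satisfied
(6,3)% 3/3 satisfied
Unsatisfied: (0,1), (0,2), (0,3), (1,0), (1,1), (1,2), (2,0), (3,1), (4,2) — 9 in total.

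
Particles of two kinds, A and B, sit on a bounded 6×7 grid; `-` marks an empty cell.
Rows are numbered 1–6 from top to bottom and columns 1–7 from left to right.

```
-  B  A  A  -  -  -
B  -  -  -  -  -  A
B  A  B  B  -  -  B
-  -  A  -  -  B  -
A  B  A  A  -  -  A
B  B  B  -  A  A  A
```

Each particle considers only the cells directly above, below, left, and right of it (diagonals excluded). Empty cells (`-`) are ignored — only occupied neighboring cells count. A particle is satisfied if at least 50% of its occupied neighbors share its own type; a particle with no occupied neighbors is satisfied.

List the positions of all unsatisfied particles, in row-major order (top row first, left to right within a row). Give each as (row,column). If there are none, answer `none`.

(1,2)B 0/1 not
(1,3)A 1/2 satisfied
(1,4)A 1/1 satisfied
(2,1)B 1/1 satisfied
(2,7)A 0/1 not
(3,1)B 1/2 satisfied
(3,2)A 0/2 not
(3,3)B 1/3 not
(3,4)B 1/1 satisfied
(3,7)B 0/1 not
(4,3)A 1/2 satisfied
(4,6)B 0/0 satisfied
(5,1)A 0/2 not
(5,2)B 1/3 not
(5,3)A 2/4 satisfied
(5,4)A 1/1 satisfied
(5,7)A 1/1 satisfied
(6,1)B 1/2 satisfied
(6,2)B 3/3 satisfied
(6,3)B 1/2 satisfied
(6,5)A 1/1 satisfied
(6,6)A 2/2 satisfied
(6,7)A 2/2 satisfied

(1,2), (2,7), (3,2), (3,3), (3,7), (5,1), (5,2)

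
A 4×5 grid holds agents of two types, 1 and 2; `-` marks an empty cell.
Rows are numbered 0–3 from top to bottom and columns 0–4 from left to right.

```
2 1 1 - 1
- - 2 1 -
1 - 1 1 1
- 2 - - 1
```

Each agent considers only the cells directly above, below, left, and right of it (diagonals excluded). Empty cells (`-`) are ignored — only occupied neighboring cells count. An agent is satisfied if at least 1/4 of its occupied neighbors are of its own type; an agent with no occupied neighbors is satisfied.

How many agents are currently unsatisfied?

2

Row 0: (0,0)2 0/1 ✗ · (0,1)1 1/2 ✓ · (0,2)1 1/2 ✓ · (0,4)1 0/0 ✓
Row 1: (1,2)2 0/3 ✗ · (1,3)1 1/2 ✓
Row 2: (2,0)1 0/0 ✓ · (2,2)1 1/2 ✓ · (2,3)1 3/3 ✓ · (2,4)1 2/2 ✓
Row 3: (3,1)2 0/0 ✓ · (3,4)1 1/1 ✓
Unsatisfied: (0,0), (1,2) — 2 in total.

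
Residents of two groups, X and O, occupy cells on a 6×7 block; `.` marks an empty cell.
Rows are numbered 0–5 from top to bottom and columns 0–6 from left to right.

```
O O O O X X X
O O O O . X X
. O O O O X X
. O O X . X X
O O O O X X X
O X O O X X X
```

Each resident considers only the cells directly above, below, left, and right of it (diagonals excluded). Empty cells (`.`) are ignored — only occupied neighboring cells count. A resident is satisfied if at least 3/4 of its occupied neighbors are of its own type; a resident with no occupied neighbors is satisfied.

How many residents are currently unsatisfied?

11

Row 0: (0,0)O 2/2 ok · (0,1)O 3/3 ok · (0,2)O 3/3 ok · (0,3)O 2/3 unhappy · (0,4)X 1/2 unhappy · (0,5)X 3/3 ok · (0,6)X 2/2 ok
Row 1: (1,0)O 2/2 ok · (1,1)O 4/4 ok · (1,2)O 4/4 ok · (1,3)O 3/3 ok · (1,5)X 3/3 ok · (1,6)X 3/3 ok
Row 2: (2,1)O 3/3 ok · (2,2)O 4/4 ok · (2,3)O 3/4 ok · (2,4)O 1/2 unhappy · (2,5)X 3/4 ok · (2,6)X 3/3 ok
Row 3: (3,1)O 3/3 ok · (3,2)O 3/4 ok · (3,3)X 0/3 unhappy · (3,5)X 3/3 ok · (3,6)X 3/3 ok
Row 4: (4,0)O 2/2 ok · (4,1)O 3/4 ok · (4,2)O 4/4 ok · (4,3)O 2/4 unhappy · (4,4)X 2/3 unhappy · (4,5)X 4/4 ok · (4,6)X 3/3 ok
Row 5: (5,0)O 1/2 unhappy · (5,1)X 0/3 unhappy · (5,2)O 2/3 unhappy · (5,3)O 2/3 unhappy · (5,4)X 2/3 unhappy · (5,5)X 3/3 ok · (5,6)X 2/2 ok
Unsatisfied: (0,3), (0,4), (2,4), (3,3), (4,3), (4,4), (5,0), (5,1), (5,2), (5,3), (5,4) — 11 in total.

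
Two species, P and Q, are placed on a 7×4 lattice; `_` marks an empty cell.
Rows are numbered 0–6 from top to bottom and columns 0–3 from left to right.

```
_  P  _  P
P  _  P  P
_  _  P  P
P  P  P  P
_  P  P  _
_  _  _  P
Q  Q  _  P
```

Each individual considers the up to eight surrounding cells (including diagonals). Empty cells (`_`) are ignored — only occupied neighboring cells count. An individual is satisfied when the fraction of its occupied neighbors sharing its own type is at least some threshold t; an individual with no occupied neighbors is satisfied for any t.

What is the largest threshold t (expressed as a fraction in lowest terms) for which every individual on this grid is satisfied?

(0,1)P 2/2
(0,3)P 2/2
(1,0)P 1/1
(1,2)P 5/5
(1,3)P 4/4
(2,2)P 6/6
(2,3)P 5/5
(3,0)P 2/2
(3,1)P 5/5
(3,2)P 6/6
(3,3)P 4/4
(4,1)P 4/4
(4,2)P 5/5
(5,3)P 2/2
(6,0)Q 1/1
(6,1)Q 1/1
(6,3)P 1/1
The smallest same-type fraction is 2/2 at (0,1), which reduces to 1/1. Any threshold above that leaves this individual unsatisfied.

1/1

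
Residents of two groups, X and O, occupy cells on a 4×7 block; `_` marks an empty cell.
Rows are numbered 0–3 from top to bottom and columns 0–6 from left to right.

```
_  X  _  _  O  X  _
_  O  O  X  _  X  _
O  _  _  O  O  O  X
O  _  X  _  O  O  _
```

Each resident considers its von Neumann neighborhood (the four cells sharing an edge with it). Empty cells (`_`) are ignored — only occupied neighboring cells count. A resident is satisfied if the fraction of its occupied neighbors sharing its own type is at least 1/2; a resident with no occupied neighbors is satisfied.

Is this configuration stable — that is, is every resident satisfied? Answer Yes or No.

No

(0,1)X 0/1 not
(0,4)O 0/1 not
(0,5)X 1/2 satisfied
(1,1)O 1/2 satisfied
(1,2)O 1/2 satisfied
(1,3)X 0/2 not
(1,5)X 1/2 satisfied
(2,0)O 1/1 satisfied
(2,3)O 1/2 satisfied
(2,4)O 3/3 satisfied
(2,5)O 2/4 satisfied
(2,6)X 0/1 not
(3,0)O 1/1 satisfied
(3,2)X 0/0 satisfied
(3,4)O 2/2 satisfied
(3,5)O 2/2 satisfied
For instance (0,1) has only 0/1 same-type neighbors, below 1/2.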